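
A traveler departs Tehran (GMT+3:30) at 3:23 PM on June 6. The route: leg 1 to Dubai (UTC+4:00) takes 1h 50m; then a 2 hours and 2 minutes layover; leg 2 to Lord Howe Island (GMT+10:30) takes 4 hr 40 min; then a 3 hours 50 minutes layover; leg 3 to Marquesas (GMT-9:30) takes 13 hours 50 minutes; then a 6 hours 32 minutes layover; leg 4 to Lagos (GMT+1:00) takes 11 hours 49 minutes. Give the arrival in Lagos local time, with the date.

9:26 AM on June 8

Convert departure to UTC: 3:23 PM − 3:30 = 11:53 AM UTC on Jun 6.
Add 1 hour and 50 minutes leg 1 → 1:43 PM UTC.
Add 2 hours 2 minutes layover in Dubai → 3:45 PM UTC.
Add 4 hours 40 minutes leg 2 → 8:25 PM UTC.
Add 3 hours and 50 minutes layover in Lord Howe Island → 12:15 AM UTC (Jun 7).
Add 13 hours 50 minutes leg 3 → 2:05 PM UTC.
Add 6 hours 32 minutes layover in Marquesas → 8:37 PM UTC.
Add 11 hours and 49 minutes leg 4 → 8:26 AM UTC (Jun 8).
Lagos is UTC+1:00, so local arrival = 8:26 AM + 1:00 = 9:26 AM on Jun 8.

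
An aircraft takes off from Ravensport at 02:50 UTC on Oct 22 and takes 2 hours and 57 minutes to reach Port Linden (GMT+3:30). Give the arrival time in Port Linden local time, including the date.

09:17 on Oct 22

Departure is given in UTC: 02:50 on Oct 22.
Add 2 hours 57 minutes → 05:47 UTC.
Port Linden is UTC+3:30: 05:47 + 3:30 = 09:17 on Oct 22.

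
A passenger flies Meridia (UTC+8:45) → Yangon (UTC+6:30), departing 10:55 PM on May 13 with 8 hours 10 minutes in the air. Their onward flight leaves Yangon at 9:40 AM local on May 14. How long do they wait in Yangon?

4 hours 50 minutes

Convert departure to UTC: 10:55 PM − 8:45 = 2:10 PM UTC on May 13.
Add 8 hours and 10 minutes flight time → 10:20 PM UTC.
Yangon is UTC+6:30, so local arrival = 10:20 PM + 6:30 = 4:50 AM on May 14.
Layover = 9:40 AM − 4:50 AM = 4 hours 50 minutes.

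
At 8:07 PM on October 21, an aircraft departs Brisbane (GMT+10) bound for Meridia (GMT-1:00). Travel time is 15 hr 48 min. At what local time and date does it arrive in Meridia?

Meridia is 11:00 behind Brisbane.
After 15 hours and 48 minutes it is 11:55 AM (Oct 22) in Brisbane.
Shift by the zone difference: 11:55 AM − 11:00 = 12:55 AM on Oct 22 in Meridia.

12:55 AM on October 22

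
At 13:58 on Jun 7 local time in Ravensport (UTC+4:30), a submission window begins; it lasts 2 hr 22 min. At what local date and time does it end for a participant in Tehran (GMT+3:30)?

15:20 on June 7

Convert start to UTC: 13:58 − 4:30 = 09:28 UTC on Jun 7.
Add 2 hours 22 minutes duration → 11:50 UTC.
Tehran is UTC+3:30, so local end time = 11:50 + 3:30 = 15:20 on Jun 7.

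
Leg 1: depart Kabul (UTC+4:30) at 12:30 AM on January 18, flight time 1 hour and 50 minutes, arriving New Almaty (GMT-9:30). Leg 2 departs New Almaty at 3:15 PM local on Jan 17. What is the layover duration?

2 hours 55 minutes

Convert departure to UTC: 12:30 AM − 4:30 = 8:00 PM UTC on Jan 17.
Add 1 hour 50 minutes flight time → 9:50 PM UTC.
New Almaty is UTC−9:30, so local arrival = 9:50 PM − 9:30 = 12:20 PM on Jan 17.
Layover = 3:15 PM − 12:20 PM = 2 hours 55 minutes.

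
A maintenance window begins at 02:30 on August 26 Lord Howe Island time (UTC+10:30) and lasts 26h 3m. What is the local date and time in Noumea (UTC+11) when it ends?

05:03 on Aug 27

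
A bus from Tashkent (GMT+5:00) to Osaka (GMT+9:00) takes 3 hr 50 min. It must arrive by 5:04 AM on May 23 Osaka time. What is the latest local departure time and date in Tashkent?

Target arrival in UTC: 5:04 AM − 9:00 = 8:04 PM on May 22.
Subtract 3 hours 50 minutes → departure 4:14 PM UTC on May 22.
Tashkent is UTC+5:00: 4:14 PM + 5:00 = 9:14 PM on May 22.

9:14 PM on May 22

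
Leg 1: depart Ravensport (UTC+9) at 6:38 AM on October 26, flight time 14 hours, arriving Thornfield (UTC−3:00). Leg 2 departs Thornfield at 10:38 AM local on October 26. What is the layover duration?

2 hours

Convert departure to UTC: 6:38 AM − 9:00 = 9:38 PM UTC on Oct 25.
Add 14 hours flight time → 11:38 AM UTC (Oct 26).
Thornfield is UTC−3:00, so local arrival = 11:38 AM − 3:00 = 8:38 AM on Oct 26.
Layover = 10:38 AM − 8:38 AM = 2 hours.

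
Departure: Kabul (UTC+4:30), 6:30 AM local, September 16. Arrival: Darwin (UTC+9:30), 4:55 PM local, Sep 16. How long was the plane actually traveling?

5 hours 25 minutes

Darwin is 5:00 ahead of Kabul.
Clock-face elapsed time (ignoring zones) is 10 hours 25 minutes.
Actual elapsed = 10 hours 25 minutes − 5:00 = 5 hours 25 minutes.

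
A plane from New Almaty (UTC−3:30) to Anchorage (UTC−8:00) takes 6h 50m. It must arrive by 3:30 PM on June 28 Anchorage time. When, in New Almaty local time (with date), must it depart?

1:10 PM on Jun 28

Target arrival in UTC: 3:30 PM + 8:00 = 11:30 PM on Jun 28.
Subtract 6 hours 50 minutes → departure 4:40 PM UTC on Jun 28.
New Almaty is UTC−3:30: 4:40 PM − 3:30 = 1:10 PM on Jun 28.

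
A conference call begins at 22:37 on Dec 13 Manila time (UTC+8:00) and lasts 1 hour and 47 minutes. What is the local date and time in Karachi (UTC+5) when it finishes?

21:24 on December 13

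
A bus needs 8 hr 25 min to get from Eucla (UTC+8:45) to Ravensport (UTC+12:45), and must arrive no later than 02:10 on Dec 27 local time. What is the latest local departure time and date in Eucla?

Target arrival in UTC: 02:10 − 12:45 = 13:25 on Dec 26.
Subtract 8 hours and 25 minutes → departure 05:00 UTC on Dec 26.
Eucla is UTC+8:45: 05:00 + 8:45 = 13:45 on Dec 26.

13:45 on December 26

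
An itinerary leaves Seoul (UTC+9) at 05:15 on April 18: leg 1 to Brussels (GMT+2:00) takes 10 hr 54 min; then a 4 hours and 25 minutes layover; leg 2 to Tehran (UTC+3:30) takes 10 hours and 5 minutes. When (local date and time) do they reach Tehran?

01:09 on April 19

Convert departure to UTC: 05:15 − 9:00 = 20:15 UTC on Apr 17.
Add 10 hours and 54 minutes leg 1 → 07:09 UTC (Apr 18).
Add 4 hours 25 minutes layover in Brussels → 11:34 UTC.
Add 10 hours and 5 minutes leg 2 → 21:39 UTC.
Tehran is UTC+3:30, so local arrival = 21:39 + 3:30 = 01:09 on Apr 19.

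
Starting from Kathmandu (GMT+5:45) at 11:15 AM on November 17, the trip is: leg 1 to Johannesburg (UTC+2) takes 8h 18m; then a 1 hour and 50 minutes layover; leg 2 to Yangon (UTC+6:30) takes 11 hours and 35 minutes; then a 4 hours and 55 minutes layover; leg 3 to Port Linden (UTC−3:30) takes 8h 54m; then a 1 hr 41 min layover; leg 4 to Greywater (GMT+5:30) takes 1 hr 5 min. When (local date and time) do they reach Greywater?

Convert departure to UTC: 11:15 AM − 5:45 = 5:30 AM UTC on Nov 17.
Add 8 hours and 18 minutes leg 1 → 1:48 PM UTC.
Add 1 hour and 50 minutes layover in Johannesburg → 3:38 PM UTC.
Add 11 hours 35 minutes leg 2 → 3:13 AM UTC (Nov 18).
Add 4 hours 55 minutes layover in Yangon → 8:08 AM UTC.
Add 8 hours 54 minutes leg 3 → 5:02 PM UTC.
Add 1 hour and 41 minutes layover in Port Linden → 6:43 PM UTC.
Add 1 hour 5 minutes leg 4 → 7:48 PM UTC.
Greywater is UTC+5:30, so local arrival = 7:48 PM + 5:30 = 1:18 AM on Nov 19.

1:18 AM on November 19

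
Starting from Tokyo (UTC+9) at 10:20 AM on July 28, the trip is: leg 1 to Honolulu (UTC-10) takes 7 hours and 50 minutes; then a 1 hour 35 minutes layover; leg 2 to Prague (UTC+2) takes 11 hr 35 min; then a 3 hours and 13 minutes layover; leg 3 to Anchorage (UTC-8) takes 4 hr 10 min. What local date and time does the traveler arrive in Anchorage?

9:43 PM on July 28

Convert departure to UTC: 10:20 AM − 9:00 = 1:20 AM UTC on Jul 28.
Add 7 hours and 50 minutes leg 1 → 9:10 AM UTC.
Add 1 hour and 35 minutes layover in Honolulu → 10:45 AM UTC.
Add 11 hours and 35 minutes leg 2 → 10:20 PM UTC.
Add 3 hours and 13 minutes layover in Prague → 1:33 AM UTC (Jul 29).
Add 4 hours 10 minutes leg 3 → 5:43 AM UTC.
Anchorage is UTC−8:00, so local arrival = 5:43 AM − 8:00 = 9:43 PM on Jul 28.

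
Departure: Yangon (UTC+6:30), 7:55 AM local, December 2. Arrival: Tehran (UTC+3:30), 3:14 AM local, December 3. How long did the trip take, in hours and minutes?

Departure in UTC: 7:55 AM − 6:30 = 1:25 AM on Dec 2.
Arrival in UTC: 3:14 AM − 3:30 = 11:44 PM on Dec 2.
Elapsed = 11:44 PM − 1:25 AM = 22 hours 19 minutes.

22 hours 19 minutes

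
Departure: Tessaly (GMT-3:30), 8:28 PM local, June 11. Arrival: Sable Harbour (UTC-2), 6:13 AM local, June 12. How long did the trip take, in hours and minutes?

Departure in UTC: 8:28 PM + 3:30 = 11:58 PM on Jun 11.
Arrival in UTC: 6:13 AM + 2:00 = 8:13 AM on Jun 12.
Elapsed = 8:13 AM − 11:58 PM (+1 day) = 8 hours 15 minutes.

8 hours 15 minutes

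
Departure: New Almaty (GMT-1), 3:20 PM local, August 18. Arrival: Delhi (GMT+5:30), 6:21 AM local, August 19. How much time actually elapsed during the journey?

Delhi is 6:30 ahead of New Almaty.
Clock-face elapsed time (ignoring zones) is 15 hours 1 minute.
Actual elapsed = 15 hours 1 minute − 6:30 = 8 hours 31 minutes.

8 hours 31 minutes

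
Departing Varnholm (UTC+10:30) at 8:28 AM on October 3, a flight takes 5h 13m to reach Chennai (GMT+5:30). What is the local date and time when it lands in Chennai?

Convert departure to UTC: 8:28 AM − 10:30 = 9:58 PM UTC on Oct 2.
Add 5 hours 13 minutes travel time → 3:11 AM UTC (Oct 3).
Chennai is UTC+5:30, so local arrival = 3:11 AM + 5:30 = 8:41 AM on Oct 3.

8:41 AM on October 3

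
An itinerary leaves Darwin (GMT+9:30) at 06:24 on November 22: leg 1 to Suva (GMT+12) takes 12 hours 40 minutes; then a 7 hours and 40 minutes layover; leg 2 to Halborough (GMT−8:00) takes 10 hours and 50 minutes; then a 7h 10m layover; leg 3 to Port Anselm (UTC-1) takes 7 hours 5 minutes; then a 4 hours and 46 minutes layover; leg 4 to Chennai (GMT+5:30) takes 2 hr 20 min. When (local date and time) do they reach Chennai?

06:55 on Nov 24

Convert departure to UTC: 06:24 − 9:30 = 20:54 UTC on Nov 21.
Add 12 hours 40 minutes leg 1 → 09:34 UTC (Nov 22).
Add 7 hours and 40 minutes layover in Suva → 17:14 UTC.
Add 10 hours and 50 minutes leg 2 → 04:04 UTC (Nov 23).
Add 7 hours 10 minutes layover in Halborough → 11:14 UTC.
Add 7 hours and 5 minutes leg 3 → 18:19 UTC.
Add 4 hours 46 minutes layover in Port Anselm → 23:05 UTC.
Add 2 hours 20 minutes leg 4 → 01:25 UTC (Nov 24).
Chennai is UTC+5:30, so local arrival = 01:25 + 5:30 = 06:55 on Nov 24.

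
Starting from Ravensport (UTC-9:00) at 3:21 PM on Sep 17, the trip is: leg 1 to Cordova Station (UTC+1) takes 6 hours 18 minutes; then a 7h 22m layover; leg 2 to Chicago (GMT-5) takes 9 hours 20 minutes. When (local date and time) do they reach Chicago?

6:21 PM on September 18

Convert departure to UTC: 3:21 PM + 9:00 = 12:21 AM UTC on Sep 18.
Add 6 hours and 18 minutes leg 1 → 6:39 AM UTC.
Add 7 hours 22 minutes layover in Cordova Station → 2:01 PM UTC.
Add 9 hours and 20 minutes leg 2 → 11:21 PM UTC.
Chicago is UTC−5:00, so local arrival = 11:21 PM − 5:00 = 6:21 PM on Sep 18.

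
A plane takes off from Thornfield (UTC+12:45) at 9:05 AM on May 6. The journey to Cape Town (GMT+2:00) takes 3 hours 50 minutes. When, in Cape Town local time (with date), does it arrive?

2:10 AM on May 6

Convert departure to UTC: 9:05 AM − 12:45 = 8:20 PM UTC on May 5.
Add 3 hours 50 minutes travel time → 12:10 AM UTC (May 6).
Cape Town is UTC+2:00, so local arrival = 12:10 AM + 2:00 = 2:10 AM on May 6.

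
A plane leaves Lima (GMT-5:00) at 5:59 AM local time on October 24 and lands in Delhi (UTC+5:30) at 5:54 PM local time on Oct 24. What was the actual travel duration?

Departure in UTC: 5:59 AM + 5:00 = 10:59 AM on Oct 24.
Arrival in UTC: 5:54 PM − 5:30 = 12:24 PM on Oct 24.
Elapsed = 12:24 PM − 10:59 AM = 1 hour 25 minutes.

1 hour 25 minutes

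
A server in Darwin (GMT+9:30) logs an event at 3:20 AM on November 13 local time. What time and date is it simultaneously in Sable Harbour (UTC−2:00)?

In UTC: 3:20 AM − 9:30 = 5:50 PM on Nov 12.
Sable Harbour is UTC−2:00: 5:50 PM − 2:00 = 3:50 PM on Nov 12.

3:50 PM on November 12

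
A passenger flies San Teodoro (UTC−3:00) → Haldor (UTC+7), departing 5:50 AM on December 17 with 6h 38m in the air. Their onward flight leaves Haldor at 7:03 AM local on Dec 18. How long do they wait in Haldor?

Convert departure to UTC: 5:50 AM + 3:00 = 8:50 AM UTC on Dec 17.
Add 6 hours 38 minutes flight time → 3:28 PM UTC.
Haldor is UTC+7:00, so local arrival = 3:28 PM + 7:00 = 10:28 PM on Dec 17.
Layover = 7:03 AM − 10:28 PM (+1 day) = 8 hours 35 minutes.

8 hours 35 minutes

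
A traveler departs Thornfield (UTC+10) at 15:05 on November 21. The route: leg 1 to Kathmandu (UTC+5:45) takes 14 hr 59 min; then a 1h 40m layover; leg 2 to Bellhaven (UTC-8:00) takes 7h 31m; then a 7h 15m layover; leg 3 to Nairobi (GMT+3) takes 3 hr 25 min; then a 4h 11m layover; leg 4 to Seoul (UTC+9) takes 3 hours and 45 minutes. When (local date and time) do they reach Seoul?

08:51 on November 23

Convert departure to UTC: 15:05 − 10:00 = 05:05 UTC on Nov 21.
Add 14 hours 59 minutes leg 1 → 20:04 UTC.
Add 1 hour 40 minutes layover in Kathmandu → 21:44 UTC.
Add 7 hours and 31 minutes leg 2 → 05:15 UTC (Nov 22).
Add 7 hours 15 minutes layover in Bellhaven → 12:30 UTC.
Add 3 hours and 25 minutes leg 3 → 15:55 UTC.
Add 4 hours 11 minutes layover in Nairobi → 20:06 UTC.
Add 3 hours and 45 minutes leg 4 → 23:51 UTC.
Seoul is UTC+9:00, so local arrival = 23:51 + 9:00 = 08:51 on Nov 23.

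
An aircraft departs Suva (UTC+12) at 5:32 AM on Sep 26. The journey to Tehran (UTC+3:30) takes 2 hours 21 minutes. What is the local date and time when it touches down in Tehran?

Convert departure to UTC: 5:32 AM − 12:00 = 5:32 PM UTC on Sep 25.
Add 2 hours 21 minutes travel time → 7:53 PM UTC.
Tehran is UTC+3:30, so local arrival = 7:53 PM + 3:30 = 11:23 PM on Sep 25.

11:23 PM on September 25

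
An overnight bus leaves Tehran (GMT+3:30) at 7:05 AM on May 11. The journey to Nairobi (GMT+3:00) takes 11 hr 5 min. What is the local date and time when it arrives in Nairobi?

5:40 PM on May 11

Nairobi is 0:30 behind Tehran.
After 11 hours and 5 minutes it is 6:10 PM in Tehran.
Shift by the zone difference: 6:10 PM − 0:30 = 5:40 PM on May 11 in Nairobi.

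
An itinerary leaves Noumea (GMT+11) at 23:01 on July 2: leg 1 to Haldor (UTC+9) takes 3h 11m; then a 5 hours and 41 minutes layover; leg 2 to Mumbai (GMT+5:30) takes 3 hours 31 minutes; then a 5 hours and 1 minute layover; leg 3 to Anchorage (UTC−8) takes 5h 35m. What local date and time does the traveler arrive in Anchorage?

03:00 on Jul 3

Convert departure to UTC: 23:01 − 11:00 = 12:01 UTC on Jul 2.
Add 3 hours 11 minutes leg 1 → 15:12 UTC.
Add 5 hours 41 minutes layover in Haldor → 20:53 UTC.
Add 3 hours and 31 minutes leg 2 → 00:24 UTC (Jul 3).
Add 5 hours 1 minute layover in Mumbai → 05:25 UTC.
Add 5 hours 35 minutes leg 3 → 11:00 UTC.
Anchorage is UTC−8:00, so local arrival = 11:00 − 8:00 = 03:00 on Jul 3.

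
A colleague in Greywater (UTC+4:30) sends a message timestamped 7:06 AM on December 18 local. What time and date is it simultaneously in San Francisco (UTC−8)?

In UTC: 7:06 AM − 4:30 = 2:36 AM on Dec 18.
San Francisco is UTC−8:00: 2:36 AM − 8:00 = 6:36 PM on Dec 17.

6:36 PM on December 17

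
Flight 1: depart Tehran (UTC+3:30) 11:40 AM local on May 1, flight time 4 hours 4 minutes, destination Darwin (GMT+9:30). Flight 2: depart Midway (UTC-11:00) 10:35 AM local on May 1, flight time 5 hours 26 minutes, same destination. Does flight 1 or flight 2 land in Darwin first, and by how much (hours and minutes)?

Flight 1 in UTC: 11:40 AM − 3:30 = 8:10 AM on May 1.
+4 hours 4 minutes → arrive 12:14 PM UTC on May 1.
Flight 2 in UTC: 10:35 AM + 11:00 = 9:35 PM on May 1.
+5 hours 26 minutes → arrive 3:01 AM UTC on May 2.
Flight 1 lands earlier by 14 hours 47 minutes.

the first, by 14 hours 47 minutes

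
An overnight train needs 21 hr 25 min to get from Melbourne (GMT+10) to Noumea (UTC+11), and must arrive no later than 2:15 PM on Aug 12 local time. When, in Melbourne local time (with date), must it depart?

Target arrival in UTC: 2:15 PM − 11:00 = 3:15 AM on Aug 12.
Subtract 21 hours and 25 minutes → departure 5:50 AM UTC on Aug 11.
Melbourne is UTC+10:00: 5:50 AM + 10:00 = 3:50 PM on Aug 11.

3:50 PM on August 11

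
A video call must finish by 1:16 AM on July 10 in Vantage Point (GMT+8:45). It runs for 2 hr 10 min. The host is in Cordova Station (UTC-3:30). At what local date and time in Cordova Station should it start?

10:51 AM on July 9

Target end time in UTC: 1:16 AM − 8:45 = 4:31 PM on Jul 9.
Subtract 2 hours 10 minutes → start 2:21 PM UTC on Jul 9.
Cordova Station is UTC−3:30: 2:21 PM − 3:30 = 10:51 AM on Jul 9.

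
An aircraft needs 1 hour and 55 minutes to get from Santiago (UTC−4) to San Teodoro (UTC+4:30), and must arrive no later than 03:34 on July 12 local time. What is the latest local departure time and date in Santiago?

17:09 on July 11

Target arrival in UTC: 03:34 − 4:30 = 23:04 on Jul 11.
Subtract 1 hour and 55 minutes → departure 21:09 UTC on Jul 11.
Santiago is UTC−4:00: 21:09 − 4:00 = 17:09 on Jul 11.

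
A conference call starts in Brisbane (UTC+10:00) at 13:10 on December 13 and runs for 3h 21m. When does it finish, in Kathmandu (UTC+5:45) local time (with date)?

12:16 on December 13

Convert start to UTC: 13:10 − 10:00 = 03:10 UTC on Dec 13.
Add 3 hours and 21 minutes duration → 06:31 UTC.
Kathmandu is UTC+5:45, so local end time = 06:31 + 5:45 = 12:16 on Dec 13.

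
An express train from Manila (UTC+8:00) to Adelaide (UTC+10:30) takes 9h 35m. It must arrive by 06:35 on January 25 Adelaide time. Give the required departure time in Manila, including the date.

18:30 on January 24

Target arrival in UTC: 06:35 − 10:30 = 20:05 on Jan 24.
Subtract 9 hours and 35 minutes → departure 10:30 UTC on Jan 24.
Manila is UTC+8:00: 10:30 + 8:00 = 18:30 on Jan 24.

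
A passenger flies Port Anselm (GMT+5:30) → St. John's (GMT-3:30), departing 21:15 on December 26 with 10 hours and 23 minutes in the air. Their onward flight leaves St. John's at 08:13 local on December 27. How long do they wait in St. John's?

Convert departure to UTC: 21:15 − 5:30 = 15:45 UTC on Dec 26.
Add 10 hours 23 minutes flight time → 02:08 UTC (Dec 27).
St. John's is UTC−3:30, so local arrival = 02:08 − 3:30 = 22:38 on Dec 26.
Layover = 08:13 − 22:38 (+1 day) = 9 hours 35 minutes.

9 hours 35 minutes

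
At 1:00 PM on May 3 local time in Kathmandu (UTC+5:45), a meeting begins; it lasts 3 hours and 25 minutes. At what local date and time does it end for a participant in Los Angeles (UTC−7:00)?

Convert start to UTC: 1:00 PM − 5:45 = 7:15 AM UTC on May 3.
Add 3 hours 25 minutes duration → 10:40 AM UTC.
Los Angeles is UTC−7:00, so local end time = 10:40 AM − 7:00 = 3:40 AM on May 3.

3:40 AM on May 3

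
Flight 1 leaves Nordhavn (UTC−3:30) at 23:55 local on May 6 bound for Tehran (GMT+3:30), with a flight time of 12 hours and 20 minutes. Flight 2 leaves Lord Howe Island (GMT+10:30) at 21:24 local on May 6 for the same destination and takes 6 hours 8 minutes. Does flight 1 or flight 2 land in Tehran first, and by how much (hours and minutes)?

the second, by 22 hours 43 minutes

Flight 1 in UTC: 23:55 + 3:30 = 03:25 on May 7.
+12 hours and 20 minutes → arrive 15:45 UTC on May 7.
Flight 2 in UTC: 21:24 − 10:30 = 10:54 on May 6.
+6 hours and 8 minutes → arrive 17:02 UTC on May 6.
Flight 2 lands earlier by 22 hours 43 minutes.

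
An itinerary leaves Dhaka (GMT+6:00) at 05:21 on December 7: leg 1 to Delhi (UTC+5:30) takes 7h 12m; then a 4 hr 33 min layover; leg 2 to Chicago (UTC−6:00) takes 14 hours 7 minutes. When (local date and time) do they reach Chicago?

19:13 on Dec 7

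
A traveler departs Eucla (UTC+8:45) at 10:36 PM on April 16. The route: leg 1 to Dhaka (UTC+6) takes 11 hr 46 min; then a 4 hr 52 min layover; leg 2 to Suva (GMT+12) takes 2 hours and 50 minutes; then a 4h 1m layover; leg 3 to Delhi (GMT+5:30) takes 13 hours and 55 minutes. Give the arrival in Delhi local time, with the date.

8:45 AM on April 18

Convert departure to UTC: 10:36 PM − 8:45 = 1:51 PM UTC on Apr 16.
Add 11 hours and 46 minutes leg 1 → 1:37 AM UTC (Apr 17).
Add 4 hours and 52 minutes layover in Dhaka → 6:29 AM UTC.
Add 2 hours and 50 minutes leg 2 → 9:19 AM UTC.
Add 4 hours and 1 minute layover in Suva → 1:20 PM UTC.
Add 13 hours 55 minutes leg 3 → 3:15 AM UTC (Apr 18).
Delhi is UTC+5:30, so local arrival = 3:15 AM + 5:30 = 8:45 AM on Apr 18.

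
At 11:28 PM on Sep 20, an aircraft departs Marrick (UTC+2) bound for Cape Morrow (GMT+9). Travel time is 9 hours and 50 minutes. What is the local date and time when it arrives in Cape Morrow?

4:18 PM on Sep 21

Convert departure to UTC: 11:28 PM − 2:00 = 9:28 PM UTC on Sep 20.
Add 9 hours and 50 minutes travel time → 7:18 AM UTC (Sep 21).
Cape Morrow is UTC+9:00, so local arrival = 7:18 AM + 9:00 = 4:18 PM on Sep 21.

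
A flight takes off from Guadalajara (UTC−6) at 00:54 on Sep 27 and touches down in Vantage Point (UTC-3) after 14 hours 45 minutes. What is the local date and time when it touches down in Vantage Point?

Vantage Point is 3:00 ahead of Guadalajara.
After 14 hours and 45 minutes it is 15:39 in Guadalajara.
Shift by the zone difference: 15:39 + 3:00 = 18:39 on Sep 27 in Vantage Point.

18:39 on September 27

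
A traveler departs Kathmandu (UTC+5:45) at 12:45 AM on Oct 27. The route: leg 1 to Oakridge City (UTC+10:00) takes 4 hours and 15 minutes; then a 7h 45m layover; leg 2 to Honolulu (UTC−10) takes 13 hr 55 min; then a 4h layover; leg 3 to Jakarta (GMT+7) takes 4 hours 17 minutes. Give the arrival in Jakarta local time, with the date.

12:12 PM on October 28

Convert departure to UTC: 12:45 AM − 5:45 = 7:00 PM UTC on Oct 26.
Add 4 hours and 15 minutes leg 1 → 11:15 PM UTC.
Add 7 hours 45 minutes layover in Oakridge City → 7:00 AM UTC (Oct 27).
Add 13 hours and 55 minutes leg 2 → 8:55 PM UTC.
Add 4 hours layover in Honolulu → 12:55 AM UTC (Oct 28).
Add 4 hours and 17 minutes leg 3 → 5:12 AM UTC.
Jakarta is UTC+7:00, so local arrival = 5:12 AM + 7:00 = 12:12 PM on Oct 28.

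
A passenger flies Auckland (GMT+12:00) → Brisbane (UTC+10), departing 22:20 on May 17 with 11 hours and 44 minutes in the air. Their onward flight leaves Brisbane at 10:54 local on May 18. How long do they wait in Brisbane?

2 hours 50 minutes

Convert departure to UTC: 22:20 − 12:00 = 10:20 UTC on May 17.
Add 11 hours 44 minutes flight time → 22:04 UTC.
Brisbane is UTC+10:00, so local arrival = 22:04 + 10:00 = 08:04 on May 18.
Layover = 10:54 − 08:04 = 2 hours 50 minutes.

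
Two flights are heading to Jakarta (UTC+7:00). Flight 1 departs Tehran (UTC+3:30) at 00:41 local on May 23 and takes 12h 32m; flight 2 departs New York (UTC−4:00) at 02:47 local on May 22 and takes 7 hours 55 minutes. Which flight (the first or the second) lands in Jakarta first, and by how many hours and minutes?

Flight 1 in UTC: 00:41 − 3:30 = 21:11 on May 22.
+12 hours and 32 minutes → arrive 09:43 UTC on May 23.
Flight 2 in UTC: 02:47 + 4:00 = 06:47 on May 22.
+7 hours and 55 minutes → arrive 14:42 UTC on May 22.
Flight 2 lands earlier by 19 hours 1 minute.

the second, by 19 hours 1 minute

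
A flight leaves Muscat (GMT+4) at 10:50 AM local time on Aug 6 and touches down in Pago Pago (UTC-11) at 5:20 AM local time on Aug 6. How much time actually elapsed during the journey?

Pago Pago is 15:00 behind Muscat.
Clock-face elapsed time (ignoring zones) is −5 hours 30 minutes.
Actual elapsed = −5 hours 30 minutes + 15:00 = 9 hours 30 minutes.

9 hours 30 minutes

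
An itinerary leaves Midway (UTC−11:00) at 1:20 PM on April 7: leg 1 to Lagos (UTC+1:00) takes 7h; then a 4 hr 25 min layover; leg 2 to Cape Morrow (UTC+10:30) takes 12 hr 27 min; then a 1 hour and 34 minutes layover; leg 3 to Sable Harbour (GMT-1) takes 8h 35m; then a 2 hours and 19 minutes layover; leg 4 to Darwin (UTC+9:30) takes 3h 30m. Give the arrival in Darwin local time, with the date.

Convert departure to UTC: 1:20 PM + 11:00 = 12:20 AM UTC on Apr 8.
Add 7 hours leg 1 → 7:20 AM UTC.
Add 4 hours and 25 minutes layover in Lagos → 11:45 AM UTC.
Add 12 hours and 27 minutes leg 2 → 12:12 AM UTC (Apr 9).
Add 1 hour 34 minutes layover in Cape Morrow → 1:46 AM UTC.
Add 8 hours and 35 minutes leg 3 → 10:21 AM UTC.
Add 2 hours 19 minutes layover in Sable Harbour → 12:40 PM UTC.
Add 3 hours and 30 minutes leg 4 → 4:10 PM UTC.
Darwin is UTC+9:30, so local arrival = 4:10 PM + 9:30 = 1:40 AM on Apr 10.

1:40 AM on April 10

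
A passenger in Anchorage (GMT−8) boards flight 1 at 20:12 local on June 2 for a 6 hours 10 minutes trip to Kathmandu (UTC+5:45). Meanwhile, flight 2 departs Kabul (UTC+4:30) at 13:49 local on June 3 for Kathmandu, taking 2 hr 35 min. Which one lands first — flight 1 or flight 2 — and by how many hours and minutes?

the first, by 1 hour 32 minutes

Flight 1 in UTC: 20:12 + 8:00 = 04:12 on Jun 3.
+6 hours 10 minutes → arrive 10:22 UTC on Jun 3.
Flight 2 in UTC: 13:49 − 4:30 = 09:19 on Jun 3.
+2 hours 35 minutes → arrive 11:54 UTC on Jun 3.
Flight 1 lands earlier by 1 hour 32 minutes.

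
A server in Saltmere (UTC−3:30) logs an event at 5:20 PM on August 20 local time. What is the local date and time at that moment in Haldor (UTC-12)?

Haldor is 8:30 behind Saltmere.
Shift by the zone difference: 5:20 PM − 8:30 = 8:50 AM on Aug 20 in Haldor.

8:50 AM on August 20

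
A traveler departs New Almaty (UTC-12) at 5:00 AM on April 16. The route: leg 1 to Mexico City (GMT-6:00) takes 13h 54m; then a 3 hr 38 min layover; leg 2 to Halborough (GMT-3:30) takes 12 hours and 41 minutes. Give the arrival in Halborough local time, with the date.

7:43 PM on April 17

Convert departure to UTC: 5:00 AM + 12:00 = 5:00 PM UTC on Apr 16.
Add 13 hours and 54 minutes leg 1 → 6:54 AM UTC (Apr 17).
Add 3 hours and 38 minutes layover in Mexico City → 10:32 AM UTC.
Add 12 hours 41 minutes leg 2 → 11:13 PM UTC.
Halborough is UTC−3:30, so local arrival = 11:13 PM − 3:30 = 7:43 PM on Apr 17.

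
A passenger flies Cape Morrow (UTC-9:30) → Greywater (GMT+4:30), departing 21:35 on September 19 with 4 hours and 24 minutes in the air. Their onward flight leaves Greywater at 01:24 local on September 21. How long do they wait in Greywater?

Convert departure to UTC: 21:35 + 9:30 = 07:05 UTC on Sep 20.
Add 4 hours and 24 minutes flight time → 11:29 UTC.
Greywater is UTC+4:30, so local arrival = 11:29 + 4:30 = 15:59 on Sep 20.
Layover = 01:24 − 15:59 (+1 day) = 9 hours 25 minutes.

9 hours 25 minutes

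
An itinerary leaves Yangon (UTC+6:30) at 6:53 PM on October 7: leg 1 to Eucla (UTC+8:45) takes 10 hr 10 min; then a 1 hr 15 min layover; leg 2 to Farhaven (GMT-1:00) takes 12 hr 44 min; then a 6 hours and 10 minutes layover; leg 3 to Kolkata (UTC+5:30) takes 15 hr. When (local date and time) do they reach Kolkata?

3:12 PM on October 9

Convert departure to UTC: 6:53 PM − 6:30 = 12:23 PM UTC on Oct 7.
Add 10 hours and 10 minutes leg 1 → 10:33 PM UTC.
Add 1 hour 15 minutes layover in Eucla → 11:48 PM UTC.
Add 12 hours 44 minutes leg 2 → 12:32 PM UTC (Oct 8).
Add 6 hours and 10 minutes layover in Farhaven → 6:42 PM UTC.
Add 15 hours leg 3 → 9:42 AM UTC (Oct 9).
Kolkata is UTC+5:30, so local arrival = 9:42 AM + 5:30 = 3:12 PM on Oct 9.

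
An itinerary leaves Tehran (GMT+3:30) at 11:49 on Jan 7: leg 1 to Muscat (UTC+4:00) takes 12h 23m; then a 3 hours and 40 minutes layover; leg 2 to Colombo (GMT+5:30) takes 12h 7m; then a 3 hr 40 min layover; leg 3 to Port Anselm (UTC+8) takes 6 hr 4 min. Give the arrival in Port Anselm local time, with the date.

06:13 on January 9

Convert departure to UTC: 11:49 − 3:30 = 08:19 UTC on Jan 7.
Add 12 hours and 23 minutes leg 1 → 20:42 UTC.
Add 3 hours and 40 minutes layover in Muscat → 00:22 UTC (Jan 8).
Add 12 hours and 7 minutes leg 2 → 12:29 UTC.
Add 3 hours 40 minutes layover in Colombo → 16:09 UTC.
Add 6 hours 4 minutes leg 3 → 22:13 UTC.
Port Anselm is UTC+8:00, so local arrival = 22:13 + 8:00 = 06:13 on Jan 9.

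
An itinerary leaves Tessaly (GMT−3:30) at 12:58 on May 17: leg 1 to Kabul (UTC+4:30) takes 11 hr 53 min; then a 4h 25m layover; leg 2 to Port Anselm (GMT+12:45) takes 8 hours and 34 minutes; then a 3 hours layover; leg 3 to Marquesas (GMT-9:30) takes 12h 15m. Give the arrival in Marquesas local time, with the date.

23:05 on May 18

Convert departure to UTC: 12:58 + 3:30 = 16:28 UTC on May 17.
Add 11 hours 53 minutes leg 1 → 04:21 UTC (May 18).
Add 4 hours 25 minutes layover in Kabul → 08:46 UTC.
Add 8 hours 34 minutes leg 2 → 17:20 UTC.
Add 3 hours layover in Port Anselm → 20:20 UTC.
Add 12 hours 15 minutes leg 3 → 08:35 UTC (May 19).
Marquesas is UTC−9:30, so local arrival = 08:35 − 9:30 = 23:05 on May 18.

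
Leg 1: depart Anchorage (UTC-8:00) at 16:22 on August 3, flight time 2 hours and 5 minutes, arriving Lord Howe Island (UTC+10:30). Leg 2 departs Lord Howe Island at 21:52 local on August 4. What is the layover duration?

Convert departure to UTC: 16:22 + 8:00 = 00:22 UTC on Aug 4.
Add 2 hours 5 minutes flight time → 02:27 UTC.
Lord Howe Island is UTC+10:30, so local arrival = 02:27 + 10:30 = 12:57 on Aug 4.
Layover = 21:52 − 12:57 = 8 hours 55 minutes.

8 hours 55 minutes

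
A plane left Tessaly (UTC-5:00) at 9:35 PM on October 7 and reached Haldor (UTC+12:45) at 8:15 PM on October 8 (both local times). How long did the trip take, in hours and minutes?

Departure in UTC: 9:35 PM + 5:00 = 2:35 AM on Oct 8.
Arrival in UTC: 8:15 PM − 12:45 = 7:30 AM on Oct 8.
Elapsed = 7:30 AM − 2:35 AM = 4 hours 55 minutes.

4 hours 55 minutes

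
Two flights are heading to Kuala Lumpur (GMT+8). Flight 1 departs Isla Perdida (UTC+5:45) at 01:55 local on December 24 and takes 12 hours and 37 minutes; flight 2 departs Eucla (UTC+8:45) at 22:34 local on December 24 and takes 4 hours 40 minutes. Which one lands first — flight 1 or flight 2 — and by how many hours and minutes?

the first, by 9 hours 42 minutes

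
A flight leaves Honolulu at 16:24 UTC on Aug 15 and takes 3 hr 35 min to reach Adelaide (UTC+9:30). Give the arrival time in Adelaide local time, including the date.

05:29 on August 16

Departure is given in UTC: 16:24 on Aug 15.
Add 3 hours and 35 minutes → 19:59 UTC.
Adelaide is UTC+9:30: 19:59 + 9:30 = 05:29 on Aug 16.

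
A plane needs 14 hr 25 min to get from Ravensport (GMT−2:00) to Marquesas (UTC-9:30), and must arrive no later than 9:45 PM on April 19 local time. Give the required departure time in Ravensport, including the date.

Target arrival in UTC: 9:45 PM + 9:30 = 7:15 AM on Apr 20.
Subtract 14 hours 25 minutes → departure 4:50 PM UTC on Apr 19.
Ravensport is UTC−2:00: 4:50 PM − 2:00 = 2:50 PM on Apr 19.

2:50 PM on Apr 19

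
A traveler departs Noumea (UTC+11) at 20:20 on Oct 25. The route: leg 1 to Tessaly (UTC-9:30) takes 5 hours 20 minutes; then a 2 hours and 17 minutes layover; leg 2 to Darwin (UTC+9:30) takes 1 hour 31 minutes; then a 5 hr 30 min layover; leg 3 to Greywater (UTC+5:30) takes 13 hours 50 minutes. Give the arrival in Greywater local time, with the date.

Convert departure to UTC: 20:20 − 11:00 = 09:20 UTC on Oct 25.
Add 5 hours 20 minutes leg 1 → 14:40 UTC.
Add 2 hours and 17 minutes layover in Tessaly → 16:57 UTC.
Add 1 hour 31 minutes leg 2 → 18:28 UTC.
Add 5 hours and 30 minutes layover in Darwin → 23:58 UTC.
Add 13 hours and 50 minutes leg 3 → 13:48 UTC (Oct 26).
Greywater is UTC+5:30, so local arrival = 13:48 + 5:30 = 19:18 on Oct 26.

19:18 on October 26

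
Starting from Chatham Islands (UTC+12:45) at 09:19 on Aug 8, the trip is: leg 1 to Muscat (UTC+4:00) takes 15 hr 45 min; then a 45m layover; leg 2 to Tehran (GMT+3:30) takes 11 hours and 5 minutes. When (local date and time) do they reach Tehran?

Convert departure to UTC: 09:19 − 12:45 = 20:34 UTC on Aug 7.
Add 15 hours and 45 minutes leg 1 → 12:19 UTC (Aug 8).
Add 45 minutes layover in Muscat → 13:04 UTC.
Add 11 hours 5 minutes leg 2 → 00:09 UTC (Aug 9).
Tehran is UTC+3:30, so local arrival = 00:09 + 3:30 = 03:39 on Aug 9.

03:39 on August 9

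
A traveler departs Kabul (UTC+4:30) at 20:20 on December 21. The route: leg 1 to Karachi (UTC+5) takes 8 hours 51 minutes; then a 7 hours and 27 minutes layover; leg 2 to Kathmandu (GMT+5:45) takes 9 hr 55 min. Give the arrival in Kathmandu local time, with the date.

Convert departure to UTC: 20:20 − 4:30 = 15:50 UTC on Dec 21.
Add 8 hours 51 minutes leg 1 → 00:41 UTC (Dec 22).
Add 7 hours 27 minutes layover in Karachi → 08:08 UTC.
Add 9 hours and 55 minutes leg 2 → 18:03 UTC.
Kathmandu is UTC+5:45, so local arrival = 18:03 + 5:45 = 23:48 on Dec 22.

23:48 on December 22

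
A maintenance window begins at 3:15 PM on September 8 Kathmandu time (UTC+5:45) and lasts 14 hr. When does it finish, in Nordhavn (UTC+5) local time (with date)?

Convert start to UTC: 3:15 PM − 5:45 = 9:30 AM UTC on Sep 8.
Add 14 hours duration → 11:30 PM UTC.
Nordhavn is UTC+5:00, so local end time = 11:30 PM + 5:00 = 4:30 AM on Sep 9.

4:30 AM on Sep 9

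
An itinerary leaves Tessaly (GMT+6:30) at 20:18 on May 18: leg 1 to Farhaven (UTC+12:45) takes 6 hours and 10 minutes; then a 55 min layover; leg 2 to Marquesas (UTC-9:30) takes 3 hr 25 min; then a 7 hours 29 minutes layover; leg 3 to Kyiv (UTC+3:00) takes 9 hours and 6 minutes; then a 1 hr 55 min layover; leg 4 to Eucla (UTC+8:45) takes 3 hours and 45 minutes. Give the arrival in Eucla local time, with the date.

07:18 on May 20

Convert departure to UTC: 20:18 − 6:30 = 13:48 UTC on May 18.
Add 6 hours and 10 minutes leg 1 → 19:58 UTC.
Add 55 minutes layover in Farhaven → 20:53 UTC.
Add 3 hours 25 minutes leg 2 → 00:18 UTC (May 19).
Add 7 hours and 29 minutes layover in Marquesas → 07:47 UTC.
Add 9 hours 6 minutes leg 3 → 16:53 UTC.
Add 1 hour and 55 minutes layover in Kyiv → 18:48 UTC.
Add 3 hours and 45 minutes leg 4 → 22:33 UTC.
Eucla is UTC+8:45, so local arrival = 22:33 + 8:45 = 07:18 on May 20.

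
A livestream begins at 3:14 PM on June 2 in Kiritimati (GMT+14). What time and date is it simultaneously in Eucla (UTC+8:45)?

Eucla is 5:15 behind Kiritimati.
Shift by the zone difference: 3:14 PM − 5:15 = 9:59 AM on Jun 2 in Eucla.

9:59 AM on Jun 2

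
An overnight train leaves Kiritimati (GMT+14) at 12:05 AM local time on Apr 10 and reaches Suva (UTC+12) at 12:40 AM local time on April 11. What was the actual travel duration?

Departure in UTC: 12:05 AM − 14:00 = 10:05 AM on Apr 9.
Arrival in UTC: 12:40 AM − 12:00 = 12:40 PM on Apr 10.
Elapsed = 12:40 PM − 10:05 AM (+1 day) = 26 hours 35 minutes.

26 hours 35 minutes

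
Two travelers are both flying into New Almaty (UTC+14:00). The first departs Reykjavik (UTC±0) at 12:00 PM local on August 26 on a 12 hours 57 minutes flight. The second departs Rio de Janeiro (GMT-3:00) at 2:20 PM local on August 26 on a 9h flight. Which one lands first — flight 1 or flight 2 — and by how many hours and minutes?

the first, by 1 hour 23 minutes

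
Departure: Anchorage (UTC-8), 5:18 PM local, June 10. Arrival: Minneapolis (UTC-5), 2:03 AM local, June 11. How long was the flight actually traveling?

5 hours 45 minutes

Minneapolis is 3:00 ahead of Anchorage.
Clock-face elapsed time (ignoring zones) is 8 hours 45 minutes.
Actual elapsed = 8 hours 45 minutes − 3:00 = 5 hours 45 minutes.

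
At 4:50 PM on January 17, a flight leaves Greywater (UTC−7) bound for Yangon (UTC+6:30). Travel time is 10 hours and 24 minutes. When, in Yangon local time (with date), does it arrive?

Convert departure to UTC: 4:50 PM + 7:00 = 11:50 PM UTC on Jan 17.
Add 10 hours and 24 minutes travel time → 10:14 AM UTC (Jan 18).
Yangon is UTC+6:30, so local arrival = 10:14 AM + 6:30 = 4:44 PM on Jan 18.

4:44 PM on January 18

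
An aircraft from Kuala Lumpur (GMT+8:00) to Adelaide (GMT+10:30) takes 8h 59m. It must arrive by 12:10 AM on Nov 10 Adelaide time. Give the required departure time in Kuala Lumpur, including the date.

Target arrival in UTC: 12:10 AM − 10:30 = 1:40 PM on Nov 9.
Subtract 8 hours and 59 minutes → departure 4:41 AM UTC on Nov 9.
Kuala Lumpur is UTC+8:00: 4:41 AM + 8:00 = 12:41 PM on Nov 9.

12:41 PM on Nov 9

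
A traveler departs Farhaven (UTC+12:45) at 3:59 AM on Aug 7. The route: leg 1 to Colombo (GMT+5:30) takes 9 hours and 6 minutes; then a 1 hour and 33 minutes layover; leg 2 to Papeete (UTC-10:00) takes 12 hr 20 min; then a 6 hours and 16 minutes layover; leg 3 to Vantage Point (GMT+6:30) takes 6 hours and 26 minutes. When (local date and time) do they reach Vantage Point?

9:25 AM on Aug 8

Convert departure to UTC: 3:59 AM − 12:45 = 3:14 PM UTC on Aug 6.
Add 9 hours 6 minutes leg 1 → 12:20 AM UTC (Aug 7).
Add 1 hour 33 minutes layover in Colombo → 1:53 AM UTC.
Add 12 hours and 20 minutes leg 2 → 2:13 PM UTC.
Add 6 hours and 16 minutes layover in Papeete → 8:29 PM UTC.
Add 6 hours and 26 minutes leg 3 → 2:55 AM UTC (Aug 8).
Vantage Point is UTC+6:30, so local arrival = 2:55 AM + 6:30 = 9:25 AM on Aug 8.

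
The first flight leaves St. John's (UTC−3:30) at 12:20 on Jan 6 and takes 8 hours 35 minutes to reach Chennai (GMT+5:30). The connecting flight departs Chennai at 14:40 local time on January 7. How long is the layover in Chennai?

Convert departure to UTC: 12:20 + 3:30 = 15:50 UTC on Jan 6.
Add 8 hours and 35 minutes flight time → 00:25 UTC (Jan 7).
Chennai is UTC+5:30, so local arrival = 00:25 + 5:30 = 05:55 on Jan 7.
Layover = 14:40 − 05:55 = 8 hours 45 minutes.

8 hours 45 minutes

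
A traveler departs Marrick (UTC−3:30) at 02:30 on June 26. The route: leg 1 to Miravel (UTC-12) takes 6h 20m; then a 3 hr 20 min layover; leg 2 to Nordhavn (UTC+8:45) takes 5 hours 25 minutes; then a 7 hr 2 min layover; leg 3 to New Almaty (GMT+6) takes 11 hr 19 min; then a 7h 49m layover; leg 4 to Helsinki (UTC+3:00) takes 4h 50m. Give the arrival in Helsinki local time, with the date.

07:05 on June 28

Convert departure to UTC: 02:30 + 3:30 = 06:00 UTC on Jun 26.
Add 6 hours 20 minutes leg 1 → 12:20 UTC.
Add 3 hours 20 minutes layover in Miravel → 15:40 UTC.
Add 5 hours and 25 minutes leg 2 → 21:05 UTC.
Add 7 hours and 2 minutes layover in Nordhavn → 04:07 UTC (Jun 27).
Add 11 hours 19 minutes leg 3 → 15:26 UTC.
Add 7 hours 49 minutes layover in New Almaty → 23:15 UTC.
Add 4 hours and 50 minutes leg 4 → 04:05 UTC (Jun 28).
Helsinki is UTC+3:00, so local arrival = 04:05 + 3:00 = 07:05 on Jun 28.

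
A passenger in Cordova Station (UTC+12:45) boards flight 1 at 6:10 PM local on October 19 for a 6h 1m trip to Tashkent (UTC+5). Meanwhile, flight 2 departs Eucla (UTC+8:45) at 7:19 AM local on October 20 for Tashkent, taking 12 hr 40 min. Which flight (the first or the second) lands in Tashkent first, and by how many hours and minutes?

the first, by 23 hours 48 minutes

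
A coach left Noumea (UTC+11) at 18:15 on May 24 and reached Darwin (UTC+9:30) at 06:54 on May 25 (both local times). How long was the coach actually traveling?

Darwin is 1:30 behind Noumea.
Clock-face elapsed time (ignoring zones) is 12 hours 39 minutes.
Actual elapsed = 12 hours 39 minutes + 1:30 = 14 hours 9 minutes.

14 hours 9 minutes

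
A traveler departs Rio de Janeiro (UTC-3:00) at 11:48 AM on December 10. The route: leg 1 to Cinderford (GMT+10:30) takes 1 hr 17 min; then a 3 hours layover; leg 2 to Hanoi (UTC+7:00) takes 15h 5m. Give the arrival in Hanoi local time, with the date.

5:10 PM on December 11

Convert departure to UTC: 11:48 AM + 3:00 = 2:48 PM UTC on Dec 10.
Add 1 hour and 17 minutes leg 1 → 4:05 PM UTC.
Add 3 hours layover in Cinderford → 7:05 PM UTC.
Add 15 hours 5 minutes leg 2 → 10:10 AM UTC (Dec 11).
Hanoi is UTC+7:00, so local arrival = 10:10 AM + 7:00 = 5:10 PM on Dec 11.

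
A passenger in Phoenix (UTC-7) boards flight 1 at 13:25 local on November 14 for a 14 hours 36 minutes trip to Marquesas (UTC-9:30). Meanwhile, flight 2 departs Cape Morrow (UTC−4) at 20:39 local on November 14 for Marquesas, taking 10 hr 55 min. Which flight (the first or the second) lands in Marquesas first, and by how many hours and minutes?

the first, by 33 minutes

Flight 1 in UTC: 13:25 + 7:00 = 20:25 on Nov 14.
+14 hours and 36 minutes → arrive 11:01 UTC on Nov 15.
Flight 2 in UTC: 20:39 + 4:00 = 00:39 on Nov 15.
+10 hours and 55 minutes → arrive 11:34 UTC on Nov 15.
Flight 1 lands earlier by 33 minutes.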